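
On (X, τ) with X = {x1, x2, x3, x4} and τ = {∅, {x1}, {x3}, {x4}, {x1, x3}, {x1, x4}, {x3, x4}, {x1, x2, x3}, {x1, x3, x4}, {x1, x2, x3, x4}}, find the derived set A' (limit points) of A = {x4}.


A' = ∅

For each x ∈ X, list the open sets U ∈ τ with x ∈ U, then check whether U ∩ (A ∖ {x}) ≠ ∅ for every such U.
  x = x1: open {x1} ∋ x has {x1} ∩ (A ∖ {x1}) = ∅, so x is NOT a limit point.
  x = x2: open {x1, x2, x3} ∋ x has {x1, x2, x3} ∩ (A ∖ {x2}) = ∅, so x is NOT a limit point.
  x = x3: open {x3} ∋ x has {x3} ∩ (A ∖ {x3}) = ∅, so x is NOT a limit point.
  x = x4: open {x4} ∋ x has {x4} ∩ (A ∖ {x4}) = ∅, so x is NOT a limit point.
Collecting: A' = ∅.


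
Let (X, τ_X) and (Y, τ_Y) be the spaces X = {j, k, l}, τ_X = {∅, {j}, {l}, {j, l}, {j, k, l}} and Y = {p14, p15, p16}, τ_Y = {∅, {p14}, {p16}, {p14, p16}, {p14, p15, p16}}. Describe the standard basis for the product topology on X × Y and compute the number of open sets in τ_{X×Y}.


Basis B = {∅ × ∅, {j} × {p14}, {j} × {p16}, {l} × {p14}, {l} × {p16}, {j} × {p14, p16}, {j, l} × {p14}, {j, l} × {p16}, {l} × {p14, p16}, {j} × {p14, p15, p16}, {j, k, l} × {p14}, {j, k, l} × {p16}, {l} × {p14, p15, p16}, {j, l} × {p14, p16}, {j, l} × {p14, p15, p16}, {j, k, l} × {p14, p16}, {j, k, l} × {p14, p15, p16}}; |τ_{X×Y}| = 48.

Enumerate products U × V with U ∈ τ_X, V ∈ τ_Y (deduplicated):
  ∅ × ∅ = {} (∅)
  {j} × {p14} = {(j,p14)}
  {j} × {p16} = {(j,p16)}
  {l} × {p14} = {(l,p14)}
  {l} × {p16} = {(l,p16)}
  {j} × {p14, p16} = {(j,p14), (j,p16)}
  {j, l} × {p14} = {(j,p14), (l,p14)}
  {j, l} × {p16} = {(j,p16), (l,p16)}
  {l} × {p14, p16} = {(l,p14), (l,p16)}
  {j} × {p14, p15, p16} = {(j,p14), (j,p15), (j,p16)}
  {j, k, l} × {p14} = {(j,p14), (k,p14), (l,p14)}
  {j, k, l} × {p16} = {(j,p16), (k,p16), (l,p16)}
  {l} × {p14, p15, p16} = {(l,p14), (l,p15), (l,p16)}
  {j, l} × {p14, p16} = {(j,p14), (j,p16), (l,p14), (l,p16)}
  {j, l} × {p14, p15, p16} = {(j,p14), (j,p15), (j,p16), (l,p14), (l,p15), (l,p16)}
  {j, k, l} × {p14, p16} = {(j,p14), (j,p16), (k,p14), (k,p16), (l,p14), (l,p16)}
  {j, k, l} × {p14, p15, p16} = {(j,p14), (j,p15), (j,p16), (k,p14), (k,p15), (k,p16), (l,p14), (l,p15), (l,p16)}
These 17 distinct sets form the basis B.
Close under arbitrary unions to get τ_{X×Y}; counting gives |τ_{X×Y}| = 48.


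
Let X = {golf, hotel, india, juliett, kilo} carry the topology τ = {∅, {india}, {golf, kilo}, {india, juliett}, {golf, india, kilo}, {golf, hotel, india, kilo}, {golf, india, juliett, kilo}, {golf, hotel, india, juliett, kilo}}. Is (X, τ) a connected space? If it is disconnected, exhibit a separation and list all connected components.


(X, τ) is connected.

Find clopen sets (U ∈ τ with X ∖ U ∈ τ):
  U = ∅, X ∖ U = {golf, hotel, india, juliett, kilo} — both open, so U is clopen.
  U = {golf, hotel, india, juliett, kilo}, X ∖ U = ∅ — both open, so U is clopen.
Only trivial clopens (∅ and X) exist, so (X, τ) is connected.
Compute connected components by grouping points that agree on all clopens:
  component: {golf, hotel, india, juliett, kilo}


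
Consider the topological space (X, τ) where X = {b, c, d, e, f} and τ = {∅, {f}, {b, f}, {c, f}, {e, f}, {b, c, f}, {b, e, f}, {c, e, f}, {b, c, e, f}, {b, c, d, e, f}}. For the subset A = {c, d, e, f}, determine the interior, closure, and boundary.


int(A) = {c, e, f}, cl(A) = {b, c, d, e, f}, ∂A = {b, d}.

Closed sets in (X, τ) are complements of opens:
  closed(X, τ) = {∅, {d}, {b, d}, {c, d}, {d, e}, {b, c, d}, {b, d, e}, {c, d, e}, {b, c, d, e}, {b, c, d, e, f}}.
int(A) = ⋃ {U ∈ τ : U ⊆ A}. Opens contained in A: ∅, {f}, {c, f}, {e, f}, {c, e, f}.
Taking the union of these: int(A) = {c, e, f}.
cl(A) = ⋂ {C closed : A ⊆ C}. Closed sets containing A: {b, c, d, e, f}.
Intersecting these: cl(A) = {b, c, d, e, f}.
∂A = cl(A) ∖ int(A) = {b, c, d, e, f} ∖ {c, e, f} = {b, d}.


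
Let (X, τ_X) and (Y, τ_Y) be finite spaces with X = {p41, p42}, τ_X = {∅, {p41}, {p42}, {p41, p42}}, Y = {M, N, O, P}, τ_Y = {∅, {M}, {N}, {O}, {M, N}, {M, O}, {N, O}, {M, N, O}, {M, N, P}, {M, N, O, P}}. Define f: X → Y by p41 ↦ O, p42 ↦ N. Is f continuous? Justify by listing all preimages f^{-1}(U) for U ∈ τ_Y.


f IS continuous.

Compute f^{-1}(U) for each U ∈ τ_Y:
  U = ∅: f^{-1}(U) = ∅ ∈ τ_X ✓.
  U = {M}: f^{-1}(U) = ∅ ∈ τ_X ✓.
  U = {N}: f^{-1}(U) = {p42} ∈ τ_X ✓.
  U = {O}: f^{-1}(U) = {p41} ∈ τ_X ✓.
  U = {M, N}: f^{-1}(U) = {p42} ∈ τ_X ✓.
  U = {M, O}: f^{-1}(U) = {p41} ∈ τ_X ✓.
  U = {N, O}: f^{-1}(U) = {p41, p42} ∈ τ_X ✓.
  U = {M, N, O}: f^{-1}(U) = {p41, p42} ∈ τ_X ✓.
  U = {M, N, P}: f^{-1}(U) = {p42} ∈ τ_X ✓.
  U = {M, N, O, P}: f^{-1}(U) = {p41, p42} ∈ τ_X ✓.
Every preimage lies in τ_X, so f IS continuous.


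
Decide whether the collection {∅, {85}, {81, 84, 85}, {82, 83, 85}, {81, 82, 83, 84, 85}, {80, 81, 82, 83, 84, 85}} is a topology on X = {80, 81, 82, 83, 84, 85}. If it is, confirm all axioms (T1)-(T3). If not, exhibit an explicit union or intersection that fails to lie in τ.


τ IS a topology on X.

Axiom (T1): ∅ ∈ τ? Yes; X ∈ τ? Yes.
Axiom (T2/T3): check pairwise unions and intersections of members of τ.
All pairwise intersections and unions checked — each lies in τ. Therefore τ satisfies (T1), (T2), (T3): it IS a topology on X.


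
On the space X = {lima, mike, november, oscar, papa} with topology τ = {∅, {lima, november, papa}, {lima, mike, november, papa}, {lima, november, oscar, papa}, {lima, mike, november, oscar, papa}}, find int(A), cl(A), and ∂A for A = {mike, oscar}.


int(A) = ∅, cl(A) = {mike, oscar}, ∂A = {mike, oscar}.

Closed sets in (X, τ) are complements of opens:
  closed(X, τ) = {∅, {mike}, {oscar}, {mike, oscar}, {lima, mike, november, oscar, papa}}.
int(A) = ⋃ {U ∈ τ : U ⊆ A}. Opens contained in A: ∅.
Taking the union of these: int(A) = ∅.
cl(A) = ⋂ {C closed : A ⊆ C}. Closed sets containing A: {mike, oscar}, {lima, mike, november, oscar, papa}.
Intersecting these: cl(A) = {mike, oscar}.
∂A = cl(A) ∖ int(A) = {mike, oscar} ∖ ∅ = {mike, oscar}.


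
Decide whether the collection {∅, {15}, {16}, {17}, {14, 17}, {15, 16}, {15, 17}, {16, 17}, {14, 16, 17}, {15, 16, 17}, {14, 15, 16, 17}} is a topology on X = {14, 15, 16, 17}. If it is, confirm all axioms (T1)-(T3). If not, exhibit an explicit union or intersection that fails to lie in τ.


τ is NOT a topology on X.

Axiom (T1): ∅ ∈ τ? Yes; X ∈ τ? Yes.
Axiom (T2/T3): check pairwise unions and intersections of members of τ.
Counterexample for (T2): {15} ∪ {14, 17} = {14, 15, 17} ∉ τ. Therefore τ is NOT a topology.


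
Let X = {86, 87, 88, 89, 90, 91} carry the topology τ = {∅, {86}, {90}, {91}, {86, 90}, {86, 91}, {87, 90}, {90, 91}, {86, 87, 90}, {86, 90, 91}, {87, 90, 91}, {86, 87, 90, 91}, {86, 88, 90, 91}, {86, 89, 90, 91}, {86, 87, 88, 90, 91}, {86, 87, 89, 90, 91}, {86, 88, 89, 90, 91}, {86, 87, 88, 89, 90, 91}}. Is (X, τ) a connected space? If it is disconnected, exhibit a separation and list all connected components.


(X, τ) is connected.

Find clopen sets (U ∈ τ with X ∖ U ∈ τ):
  U = ∅, X ∖ U = {86, 87, 88, 89, 90, 91} — both open, so U is clopen.
  U = {86, 87, 88, 89, 90, 91}, X ∖ U = ∅ — both open, so U is clopen.
Only trivial clopens (∅ and X) exist, so (X, τ) is connected.
Compute connected components by grouping points that agree on all clopens:
  component: {86, 87, 88, 89, 90, 91}


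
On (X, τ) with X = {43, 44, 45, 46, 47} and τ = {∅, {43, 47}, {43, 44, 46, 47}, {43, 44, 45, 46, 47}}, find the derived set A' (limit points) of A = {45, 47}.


A' = {43, 44, 45, 46}

For each x ∈ X, list the open sets U ∈ τ with x ∈ U, then check whether U ∩ (A ∖ {x}) ≠ ∅ for every such U.
  x = 43: opens ∋ x are {43, 47}, {43, 44, 46, 47}, {43, 44, 45, 46, 47}; each meets A ∖ {43}, so x IS a limit point.
  x = 44: opens ∋ x are {43, 44, 46, 47}, {43, 44, 45, 46, 47}; each meets A ∖ {44}, so x IS a limit point.
  x = 45: opens ∋ x are {43, 44, 45, 46, 47}; each meets A ∖ {45}, so x IS a limit point.
  x = 46: opens ∋ x are {43, 44, 46, 47}, {43, 44, 45, 46, 47}; each meets A ∖ {46}, so x IS a limit point.
  x = 47: open {43, 47} ∋ x has {43, 47} ∩ (A ∖ {47}) = ∅, so x is NOT a limit point.
Collecting: A' = {43, 44, 45, 46}.


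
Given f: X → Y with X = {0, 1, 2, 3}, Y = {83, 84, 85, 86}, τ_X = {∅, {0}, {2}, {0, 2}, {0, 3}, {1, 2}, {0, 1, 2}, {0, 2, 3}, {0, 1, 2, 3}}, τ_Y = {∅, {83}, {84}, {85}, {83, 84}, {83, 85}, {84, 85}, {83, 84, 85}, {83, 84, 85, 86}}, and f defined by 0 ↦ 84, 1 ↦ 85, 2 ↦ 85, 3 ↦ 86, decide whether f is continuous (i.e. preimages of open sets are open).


f IS continuous.

Compute f^{-1}(U) for each U ∈ τ_Y:
  U = ∅: f^{-1}(U) = ∅ ∈ τ_X ✓.
  U = {83}: f^{-1}(U) = ∅ ∈ τ_X ✓.
  U = {84}: f^{-1}(U) = {0} ∈ τ_X ✓.
  U = {85}: f^{-1}(U) = {1, 2} ∈ τ_X ✓.
  U = {83, 84}: f^{-1}(U) = {0} ∈ τ_X ✓.
  U = {83, 85}: f^{-1}(U) = {1, 2} ∈ τ_X ✓.
  U = {84, 85}: f^{-1}(U) = {0, 1, 2} ∈ τ_X ✓.
  U = {83, 84, 85}: f^{-1}(U) = {0, 1, 2} ∈ τ_X ✓.
  U = {83, 84, 85, 86}: f^{-1}(U) = {0, 1, 2, 3} ∈ τ_X ✓.
Every preimage lies in τ_X, so f IS continuous.


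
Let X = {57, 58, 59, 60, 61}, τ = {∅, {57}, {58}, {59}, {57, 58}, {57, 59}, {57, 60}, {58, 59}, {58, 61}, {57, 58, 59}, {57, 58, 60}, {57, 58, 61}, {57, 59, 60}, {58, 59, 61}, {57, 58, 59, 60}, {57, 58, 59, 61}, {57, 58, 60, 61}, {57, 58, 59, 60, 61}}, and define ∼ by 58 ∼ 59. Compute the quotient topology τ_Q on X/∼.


X/∼ = {[57], [58=59], [60], [61]}; |τ_Q| = 9.

Equivalence classes: [57], [58=59], [60], [61].
Quotient map π: X → X/∼ sends 57 ↦ [57], 58 ↦ [58=59], 59 ↦ [58=59], 60 ↦ [60], 61 ↦ [61].
For each subset V ⊆ X/∼, compute π^{-1}(V) ⊆ X and check whether π^{-1}(V) ∈ τ. V is open in τ_Q iff π^{-1}(V) ∈ τ.
  V = {}: π^{-1}(V) = ∅ ∈ τ ✓.
  V = {[57]}: π^{-1}(V) = {57} ∈ τ ✓.
  V = {[58=59]}: π^{-1}(V) = {58, 59} ∈ τ ✓.
  V = {[57], [58=59]}: π^{-1}(V) = {57, 58, 59} ∈ τ ✓.
  V = {[60]}: π^{-1}(V) = {60} ∉ τ ✗.
  V = {[57], [60]}: π^{-1}(V) = {57, 60} ∈ τ ✓.
  V = {[58=59], [60]}: π^{-1}(V) = {58, 59, 60} ∉ τ ✗.
  V = {[57], [58=59], [60]}: π^{-1}(V) = {57, 58, 59, 60} ∈ τ ✓.
  V = {[61]}: π^{-1}(V) = {61} ∉ τ ✗.
  V = {[57], [61]}: π^{-1}(V) = {57, 61} ∉ τ ✗.
  V = {[58=59], [61]}: π^{-1}(V) = {58, 59, 61} ∈ τ ✓.
  V = {[57], [58=59], [61]}: π^{-1}(V) = {57, 58, 59, 61} ∈ τ ✓.
  V = {[60], [61]}: π^{-1}(V) = {60, 61} ∉ τ ✗.
  V = {[57], [60], [61]}: π^{-1}(V) = {57, 60, 61} ∉ τ ✗.
  V = {[58=59], [60], [61]}: π^{-1}(V) = {58, 59, 60, 61} ∉ τ ✗.
  V = {[57], [58=59], [60], [61]}: π^{-1}(V) = {57, 58, 59, 60, 61} ∈ τ ✓.
Open sets in the quotient: τ_Q = {{}, {[57]}, {[58=59]}, {[57], [58=59]}, {[57], [60]}, {[57], [58=59], [60]}, {[58=59], [61]}, {[57], [58=59], [61]}, {[57], [58=59], [60], [61]}} (9 elements).


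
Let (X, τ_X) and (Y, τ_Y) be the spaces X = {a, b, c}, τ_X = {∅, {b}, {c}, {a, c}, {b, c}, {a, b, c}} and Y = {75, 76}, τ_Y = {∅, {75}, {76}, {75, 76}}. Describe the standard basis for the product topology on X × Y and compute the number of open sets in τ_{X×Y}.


Basis B = {∅ × ∅, {b} × {75}, {b} × {76}, {c} × {75}, {c} × {76}, {a, c} × {75}, {a, c} × {76}, {b} × {75, 76}, {b, c} × {75}, {b, c} × {76}, {c} × {75, 76}, {a, b, c} × {75}, {a, b, c} × {76}, {a, c} × {75, 76}, {b, c} × {75, 76}, {a, b, c} × {75, 76}}; |τ_{X×Y}| = 36.

Enumerate products U × V with U ∈ τ_X, V ∈ τ_Y (deduplicated):
  ∅ × ∅ = {} (∅)
  {b} × {75} = {(b,75)}
  {b} × {76} = {(b,76)}
  {c} × {75} = {(c,75)}
  {c} × {76} = {(c,76)}
  {a, c} × {75} = {(a,75), (c,75)}
  {a, c} × {76} = {(a,76), (c,76)}
  {b} × {75, 76} = {(b,75), (b,76)}
  {b, c} × {75} = {(b,75), (c,75)}
  {b, c} × {76} = {(b,76), (c,76)}
  {c} × {75, 76} = {(c,75), (c,76)}
  {a, b, c} × {75} = {(a,75), (b,75), (c,75)}
  {a, b, c} × {76} = {(a,76), (b,76), (c,76)}
  {a, c} × {75, 76} = {(a,75), (a,76), (c,75), (c,76)}
  {b, c} × {75, 76} = {(b,75), (b,76), (c,75), (c,76)}
  {a, b, c} × {75, 76} = {(a,75), (a,76), (b,75), (b,76), (c,75), (c,76)}
These 16 distinct sets form the basis B.
Close under arbitrary unions to get τ_{X×Y}; counting gives |τ_{X×Y}| = 36.


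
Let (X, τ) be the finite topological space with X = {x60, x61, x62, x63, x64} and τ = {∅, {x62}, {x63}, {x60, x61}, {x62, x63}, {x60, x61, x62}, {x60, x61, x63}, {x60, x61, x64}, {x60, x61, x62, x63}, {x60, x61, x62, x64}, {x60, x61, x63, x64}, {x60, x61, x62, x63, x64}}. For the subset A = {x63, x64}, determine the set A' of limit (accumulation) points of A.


A' = ∅

For each x ∈ X, list the open sets U ∈ τ with x ∈ U, then check whether U ∩ (A ∖ {x}) ≠ ∅ for every such U.
  x = x60: open {x60, x61} ∋ x has {x60, x61} ∩ (A ∖ {x60}) = ∅, so x is NOT a limit point.
  x = x61: open {x60, x61} ∋ x has {x60, x61} ∩ (A ∖ {x61}) = ∅, so x is NOT a limit point.
  x = x62: open {x62} ∋ x has {x62} ∩ (A ∖ {x62}) = ∅, so x is NOT a limit point.
  x = x63: open {x63} ∋ x has {x63} ∩ (A ∖ {x63}) = ∅, so x is NOT a limit point.
  x = x64: open {x60, x61, x64} ∋ x has {x60, x61, x64} ∩ (A ∖ {x64}) = ∅, so x is NOT a limit point.
Collecting: A' = ∅.


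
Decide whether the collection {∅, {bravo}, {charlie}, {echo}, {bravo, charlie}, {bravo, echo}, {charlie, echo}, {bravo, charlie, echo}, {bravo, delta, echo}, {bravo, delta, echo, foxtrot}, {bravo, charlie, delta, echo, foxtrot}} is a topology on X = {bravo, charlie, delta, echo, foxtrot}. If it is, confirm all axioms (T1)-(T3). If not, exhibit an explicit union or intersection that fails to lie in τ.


τ is NOT a topology on X.

Axiom (T1): ∅ ∈ τ? Yes; X ∈ τ? Yes.
Axiom (T2/T3): check pairwise unions and intersections of members of τ.
Counterexample for (T2): {charlie} ∪ {bravo, delta, echo} = {bravo, charlie, delta, echo} ∉ τ. Therefore τ is NOT a topology.


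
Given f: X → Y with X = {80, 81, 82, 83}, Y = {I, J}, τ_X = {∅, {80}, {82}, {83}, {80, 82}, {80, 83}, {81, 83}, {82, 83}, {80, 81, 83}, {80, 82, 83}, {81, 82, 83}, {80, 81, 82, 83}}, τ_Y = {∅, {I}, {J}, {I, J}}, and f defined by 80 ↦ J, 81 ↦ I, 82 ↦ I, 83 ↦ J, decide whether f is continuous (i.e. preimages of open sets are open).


f is NOT continuous.

Compute f^{-1}(U) for each U ∈ τ_Y:
  U = ∅: f^{-1}(U) = ∅ ∈ τ_X ✓.
  U = {I}: f^{-1}(U) = {81, 82} ∉ τ_X ✗.
  U = {J}: f^{-1}(U) = {80, 83} ∈ τ_X ✓.
  U = {I, J}: f^{-1}(U) = {80, 81, 82, 83} ∈ τ_X ✓.
Found U = {I} with f^{-1}(U) = {81, 82} not in τ_X. Therefore f is NOT continuous.


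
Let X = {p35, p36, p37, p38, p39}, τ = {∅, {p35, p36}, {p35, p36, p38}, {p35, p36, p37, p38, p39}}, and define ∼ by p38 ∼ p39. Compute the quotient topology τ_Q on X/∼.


X/∼ = {[p35], [p36], [p37], [p38=p39]}; |τ_Q| = 3.

Equivalence classes: [p35], [p36], [p37], [p38=p39].
Quotient map π: X → X/∼ sends p35 ↦ [p35], p36 ↦ [p36], p37 ↦ [p37], p38 ↦ [p38=p39], p39 ↦ [p38=p39].
For each subset V ⊆ X/∼, compute π^{-1}(V) ⊆ X and check whether π^{-1}(V) ∈ τ. V is open in τ_Q iff π^{-1}(V) ∈ τ.
  V = {}: π^{-1}(V) = ∅ ∈ τ ✓.
  V = {[p35]}: π^{-1}(V) = {p35} ∉ τ ✗.
  V = {[p36]}: π^{-1}(V) = {p36} ∉ τ ✗.
  V = {[p35], [p36]}: π^{-1}(V) = {p35, p36} ∈ τ ✓.
  V = {[p37]}: π^{-1}(V) = {p37} ∉ τ ✗.
  V = {[p35], [p37]}: π^{-1}(V) = {p35, p37} ∉ τ ✗.
  V = {[p36], [p37]}: π^{-1}(V) = {p36, p37} ∉ τ ✗.
  V = {[p35], [p36], [p37]}: π^{-1}(V) = {p35, p36, p37} ∉ τ ✗.
  V = {[p38=p39]}: π^{-1}(V) = {p38, p39} ∉ τ ✗.
  V = {[p35], [p38=p39]}: π^{-1}(V) = {p35, p38, p39} ∉ τ ✗.
  V = {[p36], [p38=p39]}: π^{-1}(V) = {p36, p38, p39} ∉ τ ✗.
  V = {[p35], [p36], [p38=p39]}: π^{-1}(V) = {p35, p36, p38, p39} ∉ τ ✗.
  V = {[p37], [p38=p39]}: π^{-1}(V) = {p37, p38, p39} ∉ τ ✗.
  V = {[p35], [p37], [p38=p39]}: π^{-1}(V) = {p35, p37, p38, p39} ∉ τ ✗.
  V = {[p36], [p37], [p38=p39]}: π^{-1}(V) = {p36, p37, p38, p39} ∉ τ ✗.
  V = {[p35], [p36], [p37], [p38=p39]}: π^{-1}(V) = {p35, p36, p37, p38, p39} ∈ τ ✓.
Open sets in the quotient: τ_Q = {{}, {[p35], [p36]}, {[p35], [p36], [p37], [p38=p39]}} (3 elements).


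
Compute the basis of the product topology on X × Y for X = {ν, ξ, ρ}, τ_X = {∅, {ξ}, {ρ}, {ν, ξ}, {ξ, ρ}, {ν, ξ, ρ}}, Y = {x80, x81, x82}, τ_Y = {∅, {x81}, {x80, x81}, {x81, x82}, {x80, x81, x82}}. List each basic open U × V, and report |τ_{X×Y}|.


Basis B = {∅ × ∅, {ξ} × {x81}, {ρ} × {x81}, {ν, ξ} × {x81}, {ξ} × {x80, x81}, {ξ} × {x81, x82}, {ξ, ρ} × {x81}, {ρ} × {x80, x81}, {ρ} × {x81, x82}, {ν, ξ, ρ} × {x81}, {ξ} × {x80, x81, x82}, {ρ} × {x80, x81, x82}, {ν, ξ} × {x80, x81}, {ν, ξ} × {x81, x82}, {ξ, ρ} × {x80, x81}, {ξ, ρ} × {x81, x82}, {ν, ξ} × {x80, x81, x82}, {ν, ξ, ρ} × {x80, x81}, {ν, ξ, ρ} × {x81, x82}, {ξ, ρ} × {x80, x81, x82}, {ν, ξ, ρ} × {x80, x81, x82}}; |τ_{X×Y}| = 70.

Enumerate products U × V with U ∈ τ_X, V ∈ τ_Y (deduplicated):
  ∅ × ∅ = {} (∅)
  {ξ} × {x81} = {(ξ,x81)}
  {ρ} × {x81} = {(ρ,x81)}
  {ν, ξ} × {x81} = {(ν,x81), (ξ,x81)}
  {ξ} × {x80, x81} = {(ξ,x80), (ξ,x81)}
  {ξ} × {x81, x82} = {(ξ,x81), (ξ,x82)}
  {ξ, ρ} × {x81} = {(ξ,x81), (ρ,x81)}
  {ρ} × {x80, x81} = {(ρ,x80), (ρ,x81)}
  {ρ} × {x81, x82} = {(ρ,x81), (ρ,x82)}
  {ν, ξ, ρ} × {x81} = {(ν,x81), (ξ,x81), (ρ,x81)}
  {ξ} × {x80, x81, x82} = {(ξ,x80), (ξ,x81), (ξ,x82)}
  {ρ} × {x80, x81, x82} = {(ρ,x80), (ρ,x81), (ρ,x82)}
  {ν, ξ} × {x80, x81} = {(ν,x80), (ν,x81), (ξ,x80), (ξ,x81)}
  {ν, ξ} × {x81, x82} = {(ν,x81), (ν,x82), (ξ,x81), (ξ,x82)}
  {ξ, ρ} × {x80, x81} = {(ξ,x80), (ξ,x81), (ρ,x80), (ρ,x81)}
  {ξ, ρ} × {x81, x82} = {(ξ,x81), (ξ,x82), (ρ,x81), (ρ,x82)}
  {ν, ξ} × {x80, x81, x82} = {(ν,x80), (ν,x81), (ν,x82), (ξ,x80), (ξ,x81), (ξ,x82)}
  {ν, ξ, ρ} × {x80, x81} = {(ν,x80), (ν,x81), (ξ,x80), (ξ,x81), (ρ,x80), (ρ,x81)}
  {ν, ξ, ρ} × {x81, x82} = {(ν,x81), (ν,x82), (ξ,x81), (ξ,x82), (ρ,x81), (ρ,x82)}
  {ξ, ρ} × {x80, x81, x82} = {(ξ,x80), (ξ,x81), (ξ,x82), (ρ,x80), (ρ,x81), (ρ,x82)}
  {ν, ξ, ρ} × {x80, x81, x82} = {(ν,x80), (ν,x81), (ν,x82), (ξ,x80), (ξ,x81), (ξ,x82), (ρ,x80), (ρ,x81), (ρ,x82)}
These 21 distinct sets form the basis B.
Close under arbitrary unions to get τ_{X×Y}; counting gives |τ_{X×Y}| = 70.


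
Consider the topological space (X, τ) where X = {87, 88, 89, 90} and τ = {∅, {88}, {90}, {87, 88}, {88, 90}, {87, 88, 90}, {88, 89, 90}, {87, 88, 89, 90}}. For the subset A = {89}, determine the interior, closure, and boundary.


int(A) = ∅, cl(A) = {89}, ∂A = {89}.

Closed sets in (X, τ) are complements of opens:
  closed(X, τ) = {∅, {87}, {89}, {87, 89}, {89, 90}, {87, 88, 89}, {87, 89, 90}, {87, 88, 89, 90}}.
int(A) = ⋃ {U ∈ τ : U ⊆ A}. Opens contained in A: ∅.
Taking the union of these: int(A) = ∅.
cl(A) = ⋂ {C closed : A ⊆ C}. Closed sets containing A: {89}, {87, 89}, {89, 90}, {87, 88, 89}, {87, 89, 90}, {87, 88, 89, 90}.
Intersecting these: cl(A) = {89}.
∂A = cl(A) ∖ int(A) = {89} ∖ ∅ = {89}.


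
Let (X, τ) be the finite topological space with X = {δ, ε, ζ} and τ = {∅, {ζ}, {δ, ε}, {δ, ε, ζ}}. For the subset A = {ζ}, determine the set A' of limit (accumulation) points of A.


A' = ∅

For each x ∈ X, list the open sets U ∈ τ with x ∈ U, then check whether U ∩ (A ∖ {x}) ≠ ∅ for every such U.
  x = δ: open {δ, ε} ∋ x has {δ, ε} ∩ (A ∖ {δ}) = ∅, so x is NOT a limit point.
  x = ε: open {δ, ε} ∋ x has {δ, ε} ∩ (A ∖ {ε}) = ∅, so x is NOT a limit point.
  x = ζ: open {ζ} ∋ x has {ζ} ∩ (A ∖ {ζ}) = ∅, so x is NOT a limit point.
Collecting: A' = ∅.


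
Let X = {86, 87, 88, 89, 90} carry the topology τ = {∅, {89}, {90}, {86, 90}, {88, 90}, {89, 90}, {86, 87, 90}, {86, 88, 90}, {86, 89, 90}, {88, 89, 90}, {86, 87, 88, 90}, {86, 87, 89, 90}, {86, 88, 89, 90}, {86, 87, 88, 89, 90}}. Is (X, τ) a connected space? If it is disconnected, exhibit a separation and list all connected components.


(X, τ) is disconnected; components = [{89}, {86, 87, 88, 90}].

Find clopen sets (U ∈ τ with X ∖ U ∈ τ):
  U = ∅, X ∖ U = {86, 87, 88, 89, 90} — both open, so U is clopen.
  U = {89}, X ∖ U = {86, 87, 88, 90} — both open, so U is clopen.
  U = {86, 87, 88, 90}, X ∖ U = {89} — both open, so U is clopen.
  U = {86, 87, 88, 89, 90}, X ∖ U = ∅ — both open, so U is clopen.
Nontrivial clopen(s) exist: e.g. {89}. So (X, τ) is disconnected.
Compute connected components by grouping points that agree on all clopens:
  component: {89}
  component: {86, 87, 88, 90}


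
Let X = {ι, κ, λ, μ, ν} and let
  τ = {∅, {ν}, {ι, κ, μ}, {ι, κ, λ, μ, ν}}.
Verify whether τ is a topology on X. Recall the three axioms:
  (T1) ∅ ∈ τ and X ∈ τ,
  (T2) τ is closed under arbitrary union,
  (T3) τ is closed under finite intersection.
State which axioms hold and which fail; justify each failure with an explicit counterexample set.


τ is NOT a topology on X.

Axiom (T1): ∅ ∈ τ? Yes; X ∈ τ? Yes.
Axiom (T2/T3): check pairwise unions and intersections of members of τ.
Counterexample for (T2): {ν} ∪ {ι, κ, μ} = {ι, κ, μ, ν} ∉ τ. Therefore τ is NOT a topology.


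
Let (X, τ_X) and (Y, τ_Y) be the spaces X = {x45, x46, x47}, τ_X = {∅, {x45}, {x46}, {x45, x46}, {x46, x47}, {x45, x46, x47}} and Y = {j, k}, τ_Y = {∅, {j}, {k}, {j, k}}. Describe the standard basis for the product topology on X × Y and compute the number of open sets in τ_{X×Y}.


Basis B = {∅ × ∅, {x45} × {j}, {x45} × {k}, {x46} × {j}, {x46} × {k}, {x45} × {j, k}, {x45, x46} × {j}, {x45, x46} × {k}, {x46} × {j, k}, {x46, x47} × {j}, {x46, x47} × {k}, {x45, x46, x47} × {j}, {x45, x46, x47} × {k}, {x45, x46} × {j, k}, {x46, x47} × {j, k}, {x45, x46, x47} × {j, k}}; |τ_{X×Y}| = 36.

Enumerate products U × V with U ∈ τ_X, V ∈ τ_Y (deduplicated):
  ∅ × ∅ = {} (∅)
  {x45} × {j} = {(x45,j)}
  {x45} × {k} = {(x45,k)}
  {x46} × {j} = {(x46,j)}
  {x46} × {k} = {(x46,k)}
  {x45} × {j, k} = {(x45,j), (x45,k)}
  {x45, x46} × {j} = {(x45,j), (x46,j)}
  {x45, x46} × {k} = {(x45,k), (x46,k)}
  {x46} × {j, k} = {(x46,j), (x46,k)}
  {x46, x47} × {j} = {(x46,j), (x47,j)}
  {x46, x47} × {k} = {(x46,k), (x47,k)}
  {x45, x46, x47} × {j} = {(x45,j), (x46,j), (x47,j)}
  {x45, x46, x47} × {k} = {(x45,k), (x46,k), (x47,k)}
  {x45, x46} × {j, k} = {(x45,j), (x45,k), (x46,j), (x46,k)}
  {x46, x47} × {j, k} = {(x46,j), (x46,k), (x47,j), (x47,k)}
  {x45, x46, x47} × {j, k} = {(x45,j), (x45,k), (x46,j), (x46,k), (x47,j), (x47,k)}
These 16 distinct sets form the basis B.
Close under arbitrary unions to get τ_{X×Y}; counting gives |τ_{X×Y}| = 36.


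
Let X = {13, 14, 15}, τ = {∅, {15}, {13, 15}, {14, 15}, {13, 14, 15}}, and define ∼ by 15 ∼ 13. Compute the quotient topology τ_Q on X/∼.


X/∼ = {[13=15], [14]}; |τ_Q| = 3.

Equivalence classes: [13=15], [14].
Quotient map π: X → X/∼ sends 13 ↦ [13=15], 14 ↦ [14], 15 ↦ [13=15].
For each subset V ⊆ X/∼, compute π^{-1}(V) ⊆ X and check whether π^{-1}(V) ∈ τ. V is open in τ_Q iff π^{-1}(V) ∈ τ.
  V = {}: π^{-1}(V) = ∅ ∈ τ ✓.
  V = {[13=15]}: π^{-1}(V) = {13, 15} ∈ τ ✓.
  V = {[14]}: π^{-1}(V) = {14} ∉ τ ✗.
  V = {[13=15], [14]}: π^{-1}(V) = {13, 14, 15} ∈ τ ✓.
Open sets in the quotient: τ_Q = {{}, {[13=15]}, {[13=15], [14]}} (3 elements).


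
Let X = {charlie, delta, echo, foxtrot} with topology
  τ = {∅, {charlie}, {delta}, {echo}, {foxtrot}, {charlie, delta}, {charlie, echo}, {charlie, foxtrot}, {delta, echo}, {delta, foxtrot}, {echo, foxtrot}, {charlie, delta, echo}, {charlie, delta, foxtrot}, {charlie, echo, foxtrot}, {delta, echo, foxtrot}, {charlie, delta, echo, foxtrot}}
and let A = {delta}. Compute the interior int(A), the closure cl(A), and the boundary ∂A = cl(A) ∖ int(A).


int(A) = {delta}, cl(A) = {delta}, ∂A = ∅.

Closed sets in (X, τ) are complements of opens:
  closed(X, τ) = {∅, {charlie}, {delta}, {echo}, {foxtrot}, {charlie, delta}, {charlie, echo}, {charlie, foxtrot}, {delta, echo}, {delta, foxtrot}, {echo, foxtrot}, {charlie, delta, echo}, {charlie, delta, foxtrot}, {charlie, echo, foxtrot}, {delta, echo, foxtrot}, {charlie, delta, echo, foxtrot}}.
int(A) = ⋃ {U ∈ τ : U ⊆ A}. Opens contained in A: ∅, {delta}.
Taking the union of these: int(A) = {delta}.
cl(A) = ⋂ {C closed : A ⊆ C}. Closed sets containing A: {delta}, {charlie, delta}, {delta, echo}, {delta, foxtrot}, {charlie, delta, echo}, {charlie, delta, foxtrot}, {delta, echo, foxtrot}, {charlie, delta, echo, foxtrot}.
Intersecting these: cl(A) = {delta}.
∂A = cl(A) ∖ int(A) = {delta} ∖ {delta} = ∅.


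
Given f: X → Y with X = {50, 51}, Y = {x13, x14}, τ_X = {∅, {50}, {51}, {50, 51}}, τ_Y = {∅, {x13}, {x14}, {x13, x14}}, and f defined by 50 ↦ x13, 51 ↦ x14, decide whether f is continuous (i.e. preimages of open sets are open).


f IS continuous.

Compute f^{-1}(U) for each U ∈ τ_Y:
  U = ∅: f^{-1}(U) = ∅ ∈ τ_X ✓.
  U = {x13}: f^{-1}(U) = {50} ∈ τ_X ✓.
  U = {x14}: f^{-1}(U) = {51} ∈ τ_X ✓.
  U = {x13, x14}: f^{-1}(U) = {50, 51} ∈ τ_X ✓.
Every preimage lies in τ_X, so f IS continuous.


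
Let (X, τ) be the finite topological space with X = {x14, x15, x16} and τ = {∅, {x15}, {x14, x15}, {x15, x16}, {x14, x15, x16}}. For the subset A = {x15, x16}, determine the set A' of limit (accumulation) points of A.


A' = {x14, x16}

For each x ∈ X, list the open sets U ∈ τ with x ∈ U, then check whether U ∩ (A ∖ {x}) ≠ ∅ for every such U.
  x = x14: opens ∋ x are {x14, x15}, {x14, x15, x16}; each meets A ∖ {x14}, so x IS a limit point.
  x = x15: open {x15} ∋ x has {x15} ∩ (A ∖ {x15}) = ∅, so x is NOT a limit point.
  x = x16: opens ∋ x are {x15, x16}, {x14, x15, x16}; each meets A ∖ {x16}, so x IS a limit point.
Collecting: A' = {x14, x16}.


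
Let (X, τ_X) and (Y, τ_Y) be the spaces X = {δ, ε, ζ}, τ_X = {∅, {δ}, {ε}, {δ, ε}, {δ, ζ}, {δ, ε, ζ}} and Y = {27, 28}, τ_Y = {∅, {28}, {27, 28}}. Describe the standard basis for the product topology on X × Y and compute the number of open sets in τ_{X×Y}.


Basis B = {∅ × ∅, {δ} × {28}, {ε} × {28}, {δ} × {27, 28}, {δ, ε} × {28}, {δ, ζ} × {28}, {ε} × {27, 28}, {δ, ε, ζ} × {28}, {δ, ε} × {27, 28}, {δ, ζ} × {27, 28}, {δ, ε, ζ} × {27, 28}}; |τ_{X×Y}| = 18.

Enumerate products U × V with U ∈ τ_X, V ∈ τ_Y (deduplicated):
  ∅ × ∅ = {} (∅)
  {δ} × {28} = {(δ,28)}
  {ε} × {28} = {(ε,28)}
  {δ} × {27, 28} = {(δ,27), (δ,28)}
  {δ, ε} × {28} = {(δ,28), (ε,28)}
  {δ, ζ} × {28} = {(δ,28), (ζ,28)}
  {ε} × {27, 28} = {(ε,27), (ε,28)}
  {δ, ε, ζ} × {28} = {(δ,28), (ε,28), (ζ,28)}
  {δ, ε} × {27, 28} = {(δ,27), (δ,28), (ε,27), (ε,28)}
  {δ, ζ} × {27, 28} = {(δ,27), (δ,28), (ζ,27), (ζ,28)}
  {δ, ε, ζ} × {27, 28} = {(δ,27), (δ,28), (ε,27), (ε,28), (ζ,27), (ζ,28)}
These 11 distinct sets form the basis B.
Close under arbitrary unions to get τ_{X×Y}; counting gives |τ_{X×Y}| = 18.


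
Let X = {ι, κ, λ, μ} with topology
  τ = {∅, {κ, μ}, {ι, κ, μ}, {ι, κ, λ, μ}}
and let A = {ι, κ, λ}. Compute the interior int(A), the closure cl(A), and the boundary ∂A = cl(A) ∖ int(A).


int(A) = ∅, cl(A) = {ι, κ, λ, μ}, ∂A = {ι, κ, λ, μ}.

Closed sets in (X, τ) are complements of opens:
  closed(X, τ) = {∅, {λ}, {ι, λ}, {ι, κ, λ, μ}}.
int(A) = ⋃ {U ∈ τ : U ⊆ A}. Opens contained in A: ∅.
Taking the union of these: int(A) = ∅.
cl(A) = ⋂ {C closed : A ⊆ C}. Closed sets containing A: {ι, κ, λ, μ}.
Intersecting these: cl(A) = {ι, κ, λ, μ}.
∂A = cl(A) ∖ int(A) = {ι, κ, λ, μ} ∖ ∅ = {ι, κ, λ, μ}.


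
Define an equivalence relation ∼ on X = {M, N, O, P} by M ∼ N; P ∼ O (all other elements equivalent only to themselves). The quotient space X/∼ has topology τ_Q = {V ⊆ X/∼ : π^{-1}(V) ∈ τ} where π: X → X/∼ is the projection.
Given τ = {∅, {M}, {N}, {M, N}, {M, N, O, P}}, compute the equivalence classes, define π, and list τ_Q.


X/∼ = {[M=N], [O=P]}; |τ_Q| = 3.

Equivalence classes: [M=N], [O=P].
Quotient map π: X → X/∼ sends M ↦ [M=N], N ↦ [M=N], O ↦ [O=P], P ↦ [O=P].
For each subset V ⊆ X/∼, compute π^{-1}(V) ⊆ X and check whether π^{-1}(V) ∈ τ. V is open in τ_Q iff π^{-1}(V) ∈ τ.
  V = {}: π^{-1}(V) = ∅ ∈ τ ✓.
  V = {[M=N]}: π^{-1}(V) = {M, N} ∈ τ ✓.
  V = {[O=P]}: π^{-1}(V) = {O, P} ∉ τ ✗.
  V = {[M=N], [O=P]}: π^{-1}(V) = {M, N, O, P} ∈ τ ✓.
Open sets in the quotient: τ_Q = {{}, {[M=N]}, {[M=N], [O=P]}} (3 elements).


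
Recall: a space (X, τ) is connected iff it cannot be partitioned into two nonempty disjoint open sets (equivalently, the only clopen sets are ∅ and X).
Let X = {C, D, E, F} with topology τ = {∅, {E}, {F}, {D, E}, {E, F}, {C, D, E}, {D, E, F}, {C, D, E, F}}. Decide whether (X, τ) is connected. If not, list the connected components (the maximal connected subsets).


(X, τ) is disconnected; components = [{F}, {C, D, E}].

Find clopen sets (U ∈ τ with X ∖ U ∈ τ):
  U = ∅, X ∖ U = {C, D, E, F} — both open, so U is clopen.
  U = {F}, X ∖ U = {C, D, E} — both open, so U is clopen.
  U = {C, D, E}, X ∖ U = {F} — both open, so U is clopen.
  U = {C, D, E, F}, X ∖ U = ∅ — both open, so U is clopen.
Nontrivial clopen(s) exist: e.g. {F}. So (X, τ) is disconnected.
Compute connected components by grouping points that agree on all clopens:
  component: {F}
  component: {C, D, E}


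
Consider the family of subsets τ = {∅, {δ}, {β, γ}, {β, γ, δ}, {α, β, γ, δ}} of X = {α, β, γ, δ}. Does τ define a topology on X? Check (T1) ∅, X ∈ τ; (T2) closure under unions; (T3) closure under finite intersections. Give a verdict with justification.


τ IS a topology on X.

Axiom (T1): ∅ ∈ τ? Yes; X ∈ τ? Yes.
Axiom (T2/T3): check pairwise unions and intersections of members of τ.
All pairwise intersections and unions checked — each lies in τ. Therefore τ satisfies (T1), (T2), (T3): it IS a topology on X.


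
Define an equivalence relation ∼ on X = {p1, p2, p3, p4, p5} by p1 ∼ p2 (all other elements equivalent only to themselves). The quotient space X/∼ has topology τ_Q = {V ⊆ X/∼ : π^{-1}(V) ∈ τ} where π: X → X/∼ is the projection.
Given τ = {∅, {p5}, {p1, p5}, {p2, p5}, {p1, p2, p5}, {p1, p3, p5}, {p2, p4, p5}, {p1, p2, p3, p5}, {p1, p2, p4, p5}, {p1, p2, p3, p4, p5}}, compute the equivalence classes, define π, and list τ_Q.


X/∼ = {[p1=p2], [p3], [p4], [p5]}; |τ_Q| = 6.

Equivalence classes: [p1=p2], [p3], [p4], [p5].
Quotient map π: X → X/∼ sends p1 ↦ [p1=p2], p2 ↦ [p1=p2], p3 ↦ [p3], p4 ↦ [p4], p5 ↦ [p5].
For each subset V ⊆ X/∼, compute π^{-1}(V) ⊆ X and check whether π^{-1}(V) ∈ τ. V is open in τ_Q iff π^{-1}(V) ∈ τ.
  V = {}: π^{-1}(V) = ∅ ∈ τ ✓.
  V = {[p1=p2]}: π^{-1}(V) = {p1, p2} ∉ τ ✗.
  V = {[p3]}: π^{-1}(V) = {p3} ∉ τ ✗.
  V = {[p1=p2], [p3]}: π^{-1}(V) = {p1, p2, p3} ∉ τ ✗.
  V = {[p4]}: π^{-1}(V) = {p4} ∉ τ ✗.
  V = {[p1=p2], [p4]}: π^{-1}(V) = {p1, p2, p4} ∉ τ ✗.
  V = {[p3], [p4]}: π^{-1}(V) = {p3, p4} ∉ τ ✗.
  V = {[p1=p2], [p3], [p4]}: π^{-1}(V) = {p1, p2, p3, p4} ∉ τ ✗.
  V = {[p5]}: π^{-1}(V) = {p5} ∈ τ ✓.
  V = {[p1=p2], [p5]}: π^{-1}(V) = {p1, p2, p5} ∈ τ ✓.
  V = {[p3], [p5]}: π^{-1}(V) = {p3, p5} ∉ τ ✗.
  V = {[p1=p2], [p3], [p5]}: π^{-1}(V) = {p1, p2, p3, p5} ∈ τ ✓.
  V = {[p4], [p5]}: π^{-1}(V) = {p4, p5} ∉ τ ✗.
  V = {[p1=p2], [p4], [p5]}: π^{-1}(V) = {p1, p2, p4, p5} ∈ τ ✓.
  V = {[p3], [p4], [p5]}: π^{-1}(V) = {p3, p4, p5} ∉ τ ✗.
  V = {[p1=p2], [p3], [p4], [p5]}: π^{-1}(V) = {p1, p2, p3, p4, p5} ∈ τ ✓.
Open sets in the quotient: τ_Q = {{}, {[p5]}, {[p1=p2], [p5]}, {[p1=p2], [p3], [p5]}, {[p1=p2], [p4], [p5]}, {[p1=p2], [p3], [p4], [p5]}} (6 elements).


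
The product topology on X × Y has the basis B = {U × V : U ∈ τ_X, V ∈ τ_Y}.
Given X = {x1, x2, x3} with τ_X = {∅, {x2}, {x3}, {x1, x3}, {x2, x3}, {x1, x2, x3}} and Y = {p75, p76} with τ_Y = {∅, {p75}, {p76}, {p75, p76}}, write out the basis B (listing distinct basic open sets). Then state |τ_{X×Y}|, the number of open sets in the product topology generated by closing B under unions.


Basis B = {∅ × ∅, {x2} × {p75}, {x2} × {p76}, {x3} × {p75}, {x3} × {p76}, {x1, x3} × {p75}, {x1, x3} × {p76}, {x2} × {p75, p76}, {x2, x3} × {p75}, {x2, x3} × {p76}, {x3} × {p75, p76}, {x1, x2, x3} × {p75}, {x1, x2, x3} × {p76}, {x1, x3} × {p75, p76}, {x2, x3} × {p75, p76}, {x1, x2, x3} × {p75, p76}}; |τ_{X×Y}| = 36.

Enumerate products U × V with U ∈ τ_X, V ∈ τ_Y (deduplicated):
  ∅ × ∅ = {} (∅)
  {x2} × {p75} = {(x2,p75)}
  {x2} × {p76} = {(x2,p76)}
  {x3} × {p75} = {(x3,p75)}
  {x3} × {p76} = {(x3,p76)}
  {x1, x3} × {p75} = {(x1,p75), (x3,p75)}
  {x1, x3} × {p76} = {(x1,p76), (x3,p76)}
  {x2} × {p75, p76} = {(x2,p75), (x2,p76)}
  {x2, x3} × {p75} = {(x2,p75), (x3,p75)}
  {x2, x3} × {p76} = {(x2,p76), (x3,p76)}
  {x3} × {p75, p76} = {(x3,p75), (x3,p76)}
  {x1, x2, x3} × {p75} = {(x1,p75), (x2,p75), (x3,p75)}
  {x1, x2, x3} × {p76} = {(x1,p76), (x2,p76), (x3,p76)}
  {x1, x3} × {p75, p76} = {(x1,p75), (x1,p76), (x3,p75), (x3,p76)}
  {x2, x3} × {p75, p76} = {(x2,p75), (x2,p76), (x3,p75), (x3,p76)}
  {x1, x2, x3} × {p75, p76} = {(x1,p75), (x1,p76), (x2,p75), (x2,p76), (x3,p75), (x3,p76)}
These 16 distinct sets form the basis B.
Close under arbitrary unions to get τ_{X×Y}; counting gives |τ_{X×Y}| = 36.


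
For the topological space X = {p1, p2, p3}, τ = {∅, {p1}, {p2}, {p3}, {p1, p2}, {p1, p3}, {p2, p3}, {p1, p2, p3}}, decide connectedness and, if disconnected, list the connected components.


(X, τ) is disconnected; components = [{p1}, {p2}, {p3}].

Find clopen sets (U ∈ τ with X ∖ U ∈ τ):
  U = ∅, X ∖ U = {p1, p2, p3} — both open, so U is clopen.
  U = {p1}, X ∖ U = {p2, p3} — both open, so U is clopen.
  U = {p2}, X ∖ U = {p1, p3} — both open, so U is clopen.
  U = {p3}, X ∖ U = {p1, p2} — both open, so U is clopen.
  U = {p1, p2}, X ∖ U = {p3} — both open, so U is clopen.
  U = {p1, p3}, X ∖ U = {p2} — both open, so U is clopen.
  U = {p2, p3}, X ∖ U = {p1} — both open, so U is clopen.
  U = {p1, p2, p3}, X ∖ U = ∅ — both open, so U is clopen.
Nontrivial clopen(s) exist: e.g. {p2}. So (X, τ) is disconnected.
Compute connected components by grouping points that agree on all clopens:
  component: {p1}
  component: {p2}
  component: {p3}


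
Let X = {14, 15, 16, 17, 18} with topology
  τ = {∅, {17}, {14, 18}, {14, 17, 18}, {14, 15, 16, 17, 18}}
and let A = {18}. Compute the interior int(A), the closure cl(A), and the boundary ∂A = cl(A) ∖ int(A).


int(A) = ∅, cl(A) = {14, 15, 16, 18}, ∂A = {14, 15, 16, 18}.

Closed sets in (X, τ) are complements of opens:
  closed(X, τ) = {∅, {15, 16}, {15, 16, 17}, {14, 15, 16, 18}, {14, 15, 16, 17, 18}}.
int(A) = ⋃ {U ∈ τ : U ⊆ A}. Opens contained in A: ∅.
Taking the union of these: int(A) = ∅.
cl(A) = ⋂ {C closed : A ⊆ C}. Closed sets containing A: {14, 15, 16, 18}, {14, 15, 16, 17, 18}.
Intersecting these: cl(A) = {14, 15, 16, 18}.
∂A = cl(A) ∖ int(A) = {14, 15, 16, 18} ∖ ∅ = {14, 15, 16, 18}.


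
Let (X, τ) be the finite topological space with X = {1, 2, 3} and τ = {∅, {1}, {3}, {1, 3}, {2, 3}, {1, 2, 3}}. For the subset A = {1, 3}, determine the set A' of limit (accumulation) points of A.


A' = {2}

For each x ∈ X, list the open sets U ∈ τ with x ∈ U, then check whether U ∩ (A ∖ {x}) ≠ ∅ for every such U.
  x = 1: open {1} ∋ x has {1} ∩ (A ∖ {1}) = ∅, so x is NOT a limit point.
  x = 2: opens ∋ x are {2, 3}, {1, 2, 3}; each meets A ∖ {2}, so x IS a limit point.
  x = 3: open {3} ∋ x has {3} ∩ (A ∖ {3}) = ∅, so x is NOT a limit point.
Collecting: A' = {2}.


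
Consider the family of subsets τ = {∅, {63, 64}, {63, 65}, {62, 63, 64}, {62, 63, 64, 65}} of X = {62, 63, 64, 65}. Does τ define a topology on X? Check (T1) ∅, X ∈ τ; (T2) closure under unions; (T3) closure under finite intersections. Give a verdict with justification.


τ is NOT a topology on X.

Axiom (T1): ∅ ∈ τ? Yes; X ∈ τ? Yes.
Axiom (T2/T3): check pairwise unions and intersections of members of τ.
Counterexample for (T3): {63, 64} ∩ {63, 65} = {63} ∉ τ. Therefore τ is NOT a topology.


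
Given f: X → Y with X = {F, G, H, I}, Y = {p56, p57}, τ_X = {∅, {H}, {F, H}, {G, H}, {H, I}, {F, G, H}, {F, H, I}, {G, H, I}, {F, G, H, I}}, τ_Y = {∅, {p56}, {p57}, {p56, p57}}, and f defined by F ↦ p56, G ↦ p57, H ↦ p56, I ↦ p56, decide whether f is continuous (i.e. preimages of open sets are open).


f is NOT continuous.

Compute f^{-1}(U) for each U ∈ τ_Y:
  U = ∅: f^{-1}(U) = ∅ ∈ τ_X ✓.
  U = {p56}: f^{-1}(U) = {F, H, I} ∈ τ_X ✓.
  U = {p57}: f^{-1}(U) = {G} ∉ τ_X ✗.
  U = {p56, p57}: f^{-1}(U) = {F, G, H, I} ∈ τ_X ✓.
Found U = {p57} with f^{-1}(U) = {G} not in τ_X. Therefore f is NOT continuous.


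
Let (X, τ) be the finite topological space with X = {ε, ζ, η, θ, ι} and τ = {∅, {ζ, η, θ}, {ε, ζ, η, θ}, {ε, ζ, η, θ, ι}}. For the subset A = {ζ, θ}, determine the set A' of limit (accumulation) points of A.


A' = {ε, ζ, η, θ, ι}

For each x ∈ X, list the open sets U ∈ τ with x ∈ U, then check whether U ∩ (A ∖ {x}) ≠ ∅ for every such U.
  x = ε: opens ∋ x are {ε, ζ, η, θ}, {ε, ζ, η, θ, ι}; each meets A ∖ {ε}, so x IS a limit point.
  x = ζ: opens ∋ x are {ζ, η, θ}, {ε, ζ, η, θ}, {ε, ζ, η, θ, ι}; each meets A ∖ {ζ}, so x IS a limit point.
  x = η: opens ∋ x are {ζ, η, θ}, {ε, ζ, η, θ}, {ε, ζ, η, θ, ι}; each meets A ∖ {η}, so x IS a limit point.
  x = θ: opens ∋ x are {ζ, η, θ}, {ε, ζ, η, θ}, {ε, ζ, η, θ, ι}; each meets A ∖ {θ}, so x IS a limit point.
  x = ι: opens ∋ x are {ε, ζ, η, θ, ι}; each meets A ∖ {ι}, so x IS a limit point.
Collecting: A' = {ε, ζ, η, θ, ι}.


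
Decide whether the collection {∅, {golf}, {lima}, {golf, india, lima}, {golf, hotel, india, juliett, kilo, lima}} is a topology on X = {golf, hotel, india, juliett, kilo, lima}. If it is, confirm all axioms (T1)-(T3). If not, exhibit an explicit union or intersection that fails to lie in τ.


τ is NOT a topology on X.

Axiom (T1): ∅ ∈ τ? Yes; X ∈ τ? Yes.
Axiom (T2/T3): check pairwise unions and intersections of members of τ.
Counterexample for (T2): {golf} ∪ {lima} = {golf, lima} ∉ τ. Therefore τ is NOT a topology.


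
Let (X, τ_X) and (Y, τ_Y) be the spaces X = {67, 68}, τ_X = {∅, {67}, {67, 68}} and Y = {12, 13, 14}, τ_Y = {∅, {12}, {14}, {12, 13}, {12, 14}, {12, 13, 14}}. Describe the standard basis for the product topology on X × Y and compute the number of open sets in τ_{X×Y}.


Basis B = {∅ × ∅, {67} × {12}, {67} × {14}, {67} × {12, 13}, {67} × {12, 14}, {67, 68} × {12}, {67, 68} × {14}, {67} × {12, 13, 14}, {67, 68} × {12, 13}, {67, 68} × {12, 14}, {67, 68} × {12, 13, 14}}; |τ_{X×Y}| = 18.

Enumerate products U × V with U ∈ τ_X, V ∈ τ_Y (deduplicated):
  ∅ × ∅ = {} (∅)
  {67} × {12} = {(67,12)}
  {67} × {14} = {(67,14)}
  {67} × {12, 13} = {(67,12), (67,13)}
  {67} × {12, 14} = {(67,12), (67,14)}
  {67, 68} × {12} = {(67,12), (68,12)}
  {67, 68} × {14} = {(67,14), (68,14)}
  {67} × {12, 13, 14} = {(67,12), (67,13), (67,14)}
  {67, 68} × {12, 13} = {(67,12), (67,13), (68,12), (68,13)}
  {67, 68} × {12, 14} = {(67,12), (67,14), (68,12), (68,14)}
  {67, 68} × {12, 13, 14} = {(67,12), (67,13), (67,14), (68,12), (68,13), (68,14)}
These 11 distinct sets form the basis B.
Close under arbitrary unions to get τ_{X×Y}; counting gives |τ_{X×Y}| = 18.
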